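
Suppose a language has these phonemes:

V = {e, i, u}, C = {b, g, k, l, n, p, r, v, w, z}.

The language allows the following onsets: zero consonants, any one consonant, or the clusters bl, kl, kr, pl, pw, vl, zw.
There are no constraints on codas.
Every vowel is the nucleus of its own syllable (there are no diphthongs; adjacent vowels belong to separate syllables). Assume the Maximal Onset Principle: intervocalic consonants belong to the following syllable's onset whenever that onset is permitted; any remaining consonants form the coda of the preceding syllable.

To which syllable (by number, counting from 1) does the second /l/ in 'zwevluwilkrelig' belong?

3

Nuclei (vowels): e, u, i, e, i → 5 syllables.
σ1/σ2 boundary: /vl/ is a licit onset in full, so it all attaches to the next syllable.
σ2/σ3 boundary: /w/ → onset of the next syllable (single consonants are always licit onsets).
σ3/σ4 boundary: /lkr/ splits as /l/ + /kr/ (/kr/ is the longest suffix that is a licit onset).
σ4/σ5 boundary: just /l/ — single C goes to the following onset.
Syllabification: zwe.vlu.wil.kre.lig.
The second /l/ is in the coda of syllable 3 (/wil/).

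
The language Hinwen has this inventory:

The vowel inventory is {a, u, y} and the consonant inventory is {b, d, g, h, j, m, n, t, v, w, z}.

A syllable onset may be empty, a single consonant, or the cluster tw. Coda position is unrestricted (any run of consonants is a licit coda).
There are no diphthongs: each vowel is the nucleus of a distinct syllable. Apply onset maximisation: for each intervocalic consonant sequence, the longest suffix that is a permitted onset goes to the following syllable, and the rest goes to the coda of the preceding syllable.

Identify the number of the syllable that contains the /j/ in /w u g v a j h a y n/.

2

Vowels present: u, a, a, y; each is a nucleus, giving 4 syllables.
Between /u/ (V1) and /a/ (V2): /gv/ — longest licit onset from the right is /v/, leaving /g/ as coda.
Between /a/ (V2) and /a/ (V3): /jh/ — longest licit onset from the right is /h/, leaving /j/ as coda.
Between /a/ (V3) and /y/ (V4): no consonants, so the boundary falls immediately after /a/.
Result: wug.vaj.ha.yn.
The /j/ is in the coda of syllable 2 (/vaj/).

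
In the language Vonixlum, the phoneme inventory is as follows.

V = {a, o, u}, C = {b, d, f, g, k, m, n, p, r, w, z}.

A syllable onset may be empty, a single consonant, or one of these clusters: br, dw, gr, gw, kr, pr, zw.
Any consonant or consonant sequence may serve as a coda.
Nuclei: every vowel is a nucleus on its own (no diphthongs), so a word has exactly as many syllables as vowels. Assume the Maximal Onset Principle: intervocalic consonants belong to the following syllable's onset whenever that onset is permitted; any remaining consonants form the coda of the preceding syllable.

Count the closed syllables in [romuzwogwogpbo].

1

The vowels are o, u, o, o, o — 5 nuclei, so 5 syllables.
σ1/σ2 boundary: just /m/ — single C goes to the following onset.
σ2/σ3 boundary: cluster /zw/ — /zw/ is itself a permitted onset, so the whole cluster goes right; preceding coda = ∅.
σ3/σ4 boundary: cluster /gw/ — /gw/ is itself a permitted onset, so the whole cluster goes right; preceding coda = ∅.
σ4/σ5 boundary: cluster /gpb/ — the longest permitted-onset suffix is /b/; onset = /b/, preceding coda = /gp/.
Result: ro.mu.zwo.gwogp.bo.
Classifying each syllable: /ro/ (open), /mu/ (open), /zwo/ (open), /gwogp/ (closed), /bo/ (open).
Closed syllables: 1.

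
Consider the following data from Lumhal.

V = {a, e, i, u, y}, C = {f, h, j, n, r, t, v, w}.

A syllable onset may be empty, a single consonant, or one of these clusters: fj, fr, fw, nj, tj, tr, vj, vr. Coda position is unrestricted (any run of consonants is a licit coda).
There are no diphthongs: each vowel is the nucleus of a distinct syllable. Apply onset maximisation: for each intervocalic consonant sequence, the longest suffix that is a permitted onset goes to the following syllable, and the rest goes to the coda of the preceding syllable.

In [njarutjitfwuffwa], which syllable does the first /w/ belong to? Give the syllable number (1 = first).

4

The vowels are a, u, i, u, a — 5 nuclei, so 5 syllables.
V1 /a/ – V2 /u/: just /r/ — single C goes to the following onset.
V2 /u/ – V3 /i/: /tj/ is a licit onset in full, so it all attaches to the next syllable.
V3 /i/ – V4 /u/: /tfw/ — longest licit onset from the right is /fw/, leaving /t/ as coda.
V4 /u/ – V5 /a/: cluster /ffw/ — the longest permitted-onset suffix is /fw/; onset = /fw/, preceding coda = /f/.
Syllabification: nja.ru.tjit.fwuf.fwa.
The first /w/ is in the onset of syllable 4 (/fwuf/).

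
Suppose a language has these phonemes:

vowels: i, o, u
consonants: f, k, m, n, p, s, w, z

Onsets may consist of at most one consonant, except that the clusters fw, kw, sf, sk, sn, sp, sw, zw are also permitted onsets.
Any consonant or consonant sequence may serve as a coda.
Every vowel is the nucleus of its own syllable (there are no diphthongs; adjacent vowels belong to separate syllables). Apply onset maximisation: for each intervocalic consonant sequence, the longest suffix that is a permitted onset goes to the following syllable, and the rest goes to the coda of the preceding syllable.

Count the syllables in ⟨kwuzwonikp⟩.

Nuclei (vowels): u, o, i → 3 syllables.

3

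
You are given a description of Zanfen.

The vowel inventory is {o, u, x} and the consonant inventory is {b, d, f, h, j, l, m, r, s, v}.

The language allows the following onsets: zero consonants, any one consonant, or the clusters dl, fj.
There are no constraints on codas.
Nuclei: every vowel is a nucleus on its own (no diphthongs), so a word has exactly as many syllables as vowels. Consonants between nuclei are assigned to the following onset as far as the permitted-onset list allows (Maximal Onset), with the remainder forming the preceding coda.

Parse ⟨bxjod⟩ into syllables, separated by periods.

bx.jod

The vowels are x, o — 2 nuclei, so 2 syllables.
/x…o/ gap (V1→V2): just /j/ — single C goes to the following onset.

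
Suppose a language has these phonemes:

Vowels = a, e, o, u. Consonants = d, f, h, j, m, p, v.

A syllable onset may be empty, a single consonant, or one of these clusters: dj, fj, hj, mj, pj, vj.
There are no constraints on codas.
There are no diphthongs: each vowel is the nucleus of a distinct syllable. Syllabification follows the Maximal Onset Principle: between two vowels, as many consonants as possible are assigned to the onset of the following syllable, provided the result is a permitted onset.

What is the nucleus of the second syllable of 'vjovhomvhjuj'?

o

Nuclei (vowels): o, o, u → 3 syllables.
The second nucleus (vowel 2 from the left) is /o/.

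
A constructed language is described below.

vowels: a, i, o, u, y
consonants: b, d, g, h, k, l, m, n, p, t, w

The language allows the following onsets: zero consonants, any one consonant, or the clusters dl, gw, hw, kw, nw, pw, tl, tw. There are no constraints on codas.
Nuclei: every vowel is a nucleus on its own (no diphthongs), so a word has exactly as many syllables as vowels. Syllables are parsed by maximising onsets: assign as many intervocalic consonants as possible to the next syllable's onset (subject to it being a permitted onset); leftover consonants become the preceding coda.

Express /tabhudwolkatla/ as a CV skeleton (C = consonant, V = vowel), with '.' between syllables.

Vowels present: a, u, o, a, a; each is a nucleus, giving 5 syllables.
V1 /a/ – V2 /u/: /bh/; trying suffixes from longest down, /h/ is the first permitted one, so coda /b/ | onset /h/.
V2 /u/ – V3 /o/: /dw/ — longest licit onset from the right is /w/, leaving /d/ as coda.
V3 /o/ – V4 /a/: /lk/ splits as /l/ + /k/ (/k/ is the longest suffix that is a licit onset).
V4 /a/ – V5 /a/: cluster /tl/ — /tl/ is itself a permitted onset, so the whole cluster goes right; preceding coda = ∅.
Syllabification: tab.hud.wol.ka.tla.
Mapping each syllable to C/V: /tab/ → CVC, /hud/ → CVC, /wol/ → CVC, /ka/ → CV, /tla/ → CCV.

CVC.CVC.CVC.CV.CCV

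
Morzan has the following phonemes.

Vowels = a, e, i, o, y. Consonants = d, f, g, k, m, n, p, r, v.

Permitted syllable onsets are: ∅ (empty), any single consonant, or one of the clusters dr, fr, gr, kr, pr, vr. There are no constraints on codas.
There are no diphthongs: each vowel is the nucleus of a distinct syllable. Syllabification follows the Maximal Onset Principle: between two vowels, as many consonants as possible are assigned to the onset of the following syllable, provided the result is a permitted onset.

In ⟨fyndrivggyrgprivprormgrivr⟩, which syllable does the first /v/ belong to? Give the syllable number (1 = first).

2

Vowels present: y, i, y, i, o, i; each is a nucleus, giving 6 syllables.
σ1/σ2 boundary: /ndr/; trying suffixes from longest down, /dr/ is the first permitted one, so coda /n/ | onset /dr/.
σ2/σ3 boundary: /vgg/ splits as /vg/ + /g/ (/g/ is the longest suffix that is a licit onset).
σ3/σ4 boundary: /rgpr/ splits as /rg/ + /pr/ (/pr/ is the longest suffix that is a licit onset).
σ4/σ5 boundary: /vpr/; trying suffixes from longest down, /pr/ is the first permitted one, so coda /v/ | onset /pr/.
σ5/σ6 boundary: /rmgr/ splits as /rm/ + /gr/ (/gr/ is the longest suffix that is a licit onset).
Result: fyn.drivg.gyrg.priv.prorm.grivr.
The first /v/ is in the coda of syllable 2 (/drivg/).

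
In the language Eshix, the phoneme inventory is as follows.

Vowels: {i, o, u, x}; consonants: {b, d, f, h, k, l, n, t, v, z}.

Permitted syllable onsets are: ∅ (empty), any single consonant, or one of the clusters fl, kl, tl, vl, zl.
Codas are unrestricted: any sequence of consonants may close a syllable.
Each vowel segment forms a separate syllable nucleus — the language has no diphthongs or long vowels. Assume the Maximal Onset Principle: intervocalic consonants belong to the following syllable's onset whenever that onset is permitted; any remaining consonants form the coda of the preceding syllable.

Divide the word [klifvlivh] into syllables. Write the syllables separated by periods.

The vowels are i, i — 2 nuclei, so 2 syllables.
V1 /i/ – V2 /i/: /fvl/; trying suffixes from longest down, /vl/ is the first permitted one, so coda /f/ | onset /vl/.

klif.vlivh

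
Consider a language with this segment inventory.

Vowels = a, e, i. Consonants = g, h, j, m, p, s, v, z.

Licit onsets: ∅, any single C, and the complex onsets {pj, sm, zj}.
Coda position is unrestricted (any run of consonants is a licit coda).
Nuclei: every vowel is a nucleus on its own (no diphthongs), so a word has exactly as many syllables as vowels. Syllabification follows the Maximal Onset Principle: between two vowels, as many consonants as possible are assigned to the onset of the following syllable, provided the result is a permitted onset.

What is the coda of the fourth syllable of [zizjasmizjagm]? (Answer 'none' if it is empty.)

Vowels present: i, a, i, a; each is a nucleus, giving 4 syllables.
σ1/σ2 boundary: /zj/ — entire cluster is a permitted onset → onset /zj/, coda ∅.
σ2/σ3 boundary: cluster /sm/ — /sm/ is itself a permitted onset, so the whole cluster goes right; preceding coda = ∅.
σ3/σ4 boundary: /zj/ is a licit onset in full, so it all attaches to the next syllable.
Syllabification: zi.zja.smi.zjagm.
Syllable 4 is /zjagm/: onset /zj/, nucleus /a/, coda /gm/.

gm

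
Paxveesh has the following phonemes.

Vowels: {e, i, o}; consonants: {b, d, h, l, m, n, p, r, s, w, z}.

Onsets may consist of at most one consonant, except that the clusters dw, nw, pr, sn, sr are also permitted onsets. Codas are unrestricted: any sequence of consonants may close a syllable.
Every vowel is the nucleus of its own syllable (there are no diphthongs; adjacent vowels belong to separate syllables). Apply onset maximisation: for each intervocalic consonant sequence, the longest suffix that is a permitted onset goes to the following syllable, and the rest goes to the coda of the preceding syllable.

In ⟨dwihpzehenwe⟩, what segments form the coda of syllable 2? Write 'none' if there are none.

The vowels are i, e, e, e — 4 nuclei, so 4 syllables.
σ1/σ2 boundary: /hpz/; trying suffixes from longest down, /z/ is the first permitted one, so coda /hp/ | onset /z/.
σ2/σ3 boundary: just /h/ — single C goes to the following onset.
σ3/σ4 boundary: cluster /nw/ — /nw/ is itself a permitted onset, so the whole cluster goes right; preceding coda = ∅.
Putting it together: dwihp.ze.he.nwe.
Syllable 2 is /ze/: onset /z/, nucleus /e/, coda ∅.

none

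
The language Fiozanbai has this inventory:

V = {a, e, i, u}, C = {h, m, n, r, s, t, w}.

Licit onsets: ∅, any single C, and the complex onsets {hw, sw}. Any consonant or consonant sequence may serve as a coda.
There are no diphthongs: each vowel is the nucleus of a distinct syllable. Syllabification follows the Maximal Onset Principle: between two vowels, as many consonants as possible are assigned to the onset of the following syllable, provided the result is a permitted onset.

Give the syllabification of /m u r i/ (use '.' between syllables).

Vowels present: u, i; each is a nucleus, giving 2 syllables.
σ1/σ2 boundary: just /r/ — single C goes to the following onset.

mu.ri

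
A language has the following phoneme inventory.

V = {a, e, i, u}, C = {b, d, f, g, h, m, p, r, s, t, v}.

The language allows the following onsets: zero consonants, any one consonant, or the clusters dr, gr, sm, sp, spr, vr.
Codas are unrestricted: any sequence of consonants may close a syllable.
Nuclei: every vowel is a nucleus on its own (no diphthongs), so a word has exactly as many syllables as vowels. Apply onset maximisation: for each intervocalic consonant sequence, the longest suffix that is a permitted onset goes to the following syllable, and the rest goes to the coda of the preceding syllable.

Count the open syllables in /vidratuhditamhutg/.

Vowels present: i, a, u, i, a, u; each is a nucleus, giving 6 syllables.
/i…a/ gap (V1→V2): /dr/ — entire cluster is a permitted onset → onset /dr/, coda ∅.
/a…u/ gap (V2→V3): /t/ is a single consonant, so it becomes the next onset.
/u…i/ gap (V3→V4): cluster /hd/ — the longest permitted-onset suffix is /d/; onset = /d/, preceding coda = /h/.
/i…a/ gap (V4→V5): /t/ → onset of the next syllable (single consonants are always licit onsets).
/a…u/ gap (V5→V6): /mh/ splits as /m/ + /h/ (/h/ is the longest suffix that is a licit onset).
So the parse is vi.dra.tuh.di.tam.hutg.
Classifying each syllable: /vi/ (open), /dra/ (open), /tuh/ (closed), /di/ (open), /tam/ (closed), /hutg/ (closed).
Open syllables: 3.

3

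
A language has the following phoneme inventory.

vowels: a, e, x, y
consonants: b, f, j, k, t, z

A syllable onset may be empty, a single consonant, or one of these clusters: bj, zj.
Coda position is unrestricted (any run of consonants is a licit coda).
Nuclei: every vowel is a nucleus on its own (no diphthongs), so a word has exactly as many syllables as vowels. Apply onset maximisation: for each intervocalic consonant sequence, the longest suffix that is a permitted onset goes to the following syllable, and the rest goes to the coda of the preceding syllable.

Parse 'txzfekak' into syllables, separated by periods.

Nuclei (vowels): x, e, a → 3 syllables.
σ1/σ2 boundary: /zf/ — longest licit onset from the right is /f/, leaving /z/ as coda.
σ2/σ3 boundary: /k/ → onset of the next syllable (single consonants are always licit onsets).

txz.fe.kak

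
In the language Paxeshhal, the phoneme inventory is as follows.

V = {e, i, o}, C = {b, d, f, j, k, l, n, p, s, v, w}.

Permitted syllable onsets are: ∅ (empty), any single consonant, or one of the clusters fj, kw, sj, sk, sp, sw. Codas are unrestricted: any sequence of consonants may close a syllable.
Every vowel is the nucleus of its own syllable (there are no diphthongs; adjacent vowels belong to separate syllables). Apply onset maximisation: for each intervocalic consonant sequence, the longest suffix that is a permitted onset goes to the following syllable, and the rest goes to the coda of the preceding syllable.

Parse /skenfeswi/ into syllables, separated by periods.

sken.fe.swi

Nuclei (vowels): e, e, i → 3 syllables.
/e…e/ gap (V1→V2): /nf/ splits as /n/ + /f/ (/f/ is the longest suffix that is a licit onset).
/e…i/ gap (V2→V3): cluster /sw/ — /sw/ is itself a permitted onset, so the whole cluster goes right; preceding coda = ∅.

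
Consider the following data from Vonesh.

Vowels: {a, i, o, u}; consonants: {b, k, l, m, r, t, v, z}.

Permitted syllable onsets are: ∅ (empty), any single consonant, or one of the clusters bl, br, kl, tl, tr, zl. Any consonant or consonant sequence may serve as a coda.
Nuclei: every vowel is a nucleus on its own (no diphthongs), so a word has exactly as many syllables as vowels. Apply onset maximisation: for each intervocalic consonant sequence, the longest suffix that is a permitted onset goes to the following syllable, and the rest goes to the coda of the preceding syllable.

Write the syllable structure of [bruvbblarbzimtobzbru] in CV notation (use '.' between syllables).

Vowels present: u, a, i, o, u; each is a nucleus, giving 5 syllables.
/u…a/ gap (V1→V2): /vbbl/ — longest licit onset from the right is /bl/, leaving /vb/ as coda.
/a…i/ gap (V2→V3): cluster /rbz/ — the longest permitted-onset suffix is /z/; onset = /z/, preceding coda = /rb/.
/i…o/ gap (V3→V4): /mt/ splits as /m/ + /t/ (/t/ is the longest suffix that is a licit onset).
/o…u/ gap (V4→V5): /bzbr/; trying suffixes from longest down, /br/ is the first permitted one, so coda /bz/ | onset /br/.
So the parse is bruvb.blarb.zim.tobz.bru.
Mapping each syllable to C/V: /bruvb/ → CCVCC, /blarb/ → CCVCC, /zim/ → CVC, /tobz/ → CVCC, /bru/ → CCV.

CCVCC.CCVCC.CVC.CVCC.CCV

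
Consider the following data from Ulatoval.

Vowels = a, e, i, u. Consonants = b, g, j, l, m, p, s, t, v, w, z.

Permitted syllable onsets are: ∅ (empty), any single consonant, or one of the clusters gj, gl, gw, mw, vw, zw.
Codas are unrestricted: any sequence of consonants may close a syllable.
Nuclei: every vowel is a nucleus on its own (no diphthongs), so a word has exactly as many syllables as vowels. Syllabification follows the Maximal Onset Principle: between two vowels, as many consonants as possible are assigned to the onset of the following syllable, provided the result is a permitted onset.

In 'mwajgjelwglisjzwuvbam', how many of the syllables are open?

0

Nuclei (vowels): a, e, i, u, a → 5 syllables.
Between /a/ (V1) and /e/ (V2): cluster /jgj/ — the longest permitted-onset suffix is /gj/; onset = /gj/, preceding coda = /j/.
Between /e/ (V2) and /i/ (V3): /lwgl/ splits as /lw/ + /gl/ (/gl/ is the longest suffix that is a licit onset).
Between /i/ (V3) and /u/ (V4): cluster /sjzw/ — the longest permitted-onset suffix is /zw/; onset = /zw/, preceding coda = /sj/.
Between /u/ (V4) and /a/ (V5): /vb/ splits as /v/ + /b/ (/b/ is the longest suffix that is a licit onset).
So the parse is mwaj.gjelw.glisj.zwuv.bam.
Classifying each syllable: /mwaj/ (closed), /gjelw/ (closed), /glisj/ (closed), /zwuv/ (closed), /bam/ (closed).
Open syllables: 0.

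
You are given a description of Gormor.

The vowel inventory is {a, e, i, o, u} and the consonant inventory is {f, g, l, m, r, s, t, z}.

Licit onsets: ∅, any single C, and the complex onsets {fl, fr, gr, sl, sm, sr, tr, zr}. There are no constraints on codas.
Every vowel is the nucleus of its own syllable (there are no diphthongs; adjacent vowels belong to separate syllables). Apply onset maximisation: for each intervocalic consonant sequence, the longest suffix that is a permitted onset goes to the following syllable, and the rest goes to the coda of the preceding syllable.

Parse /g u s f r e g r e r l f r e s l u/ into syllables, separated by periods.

gus.fre.grerl.fre.slu

Nuclei (vowels): u, e, e, e, u → 5 syllables.
V1 /u/ – V2 /e/: /sfr/ — longest licit onset from the right is /fr/, leaving /s/ as coda.
V2 /e/ – V3 /e/: /gr/ is a licit onset in full, so it all attaches to the next syllable.
V3 /e/ – V4 /e/: /rlfr/; trying suffixes from longest down, /fr/ is the first permitted one, so coda /rl/ | onset /fr/.
V4 /e/ – V5 /u/: /sl/ is a licit onset in full, so it all attaches to the next syllable.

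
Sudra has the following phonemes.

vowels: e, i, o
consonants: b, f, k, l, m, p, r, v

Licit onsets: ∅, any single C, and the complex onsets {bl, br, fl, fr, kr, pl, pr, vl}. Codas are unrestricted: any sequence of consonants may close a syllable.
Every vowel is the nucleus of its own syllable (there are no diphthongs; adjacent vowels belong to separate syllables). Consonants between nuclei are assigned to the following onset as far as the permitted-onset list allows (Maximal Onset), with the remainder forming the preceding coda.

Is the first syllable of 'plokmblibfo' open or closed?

The vowels are o, i, o — 3 nuclei, so 3 syllables.
/o…i/ gap (V1→V2): cluster /kmbl/ — the longest permitted-onset suffix is /bl/; onset = /bl/, preceding coda = /km/.
/i…o/ gap (V2→V3): cluster /bf/ — the longest permitted-onset suffix is /f/; onset = /f/, preceding coda = /b/.
Syllabification: plokm.blib.fo.
Syllable 1 is /plokm/ with coda /km/, so it is closed.

closed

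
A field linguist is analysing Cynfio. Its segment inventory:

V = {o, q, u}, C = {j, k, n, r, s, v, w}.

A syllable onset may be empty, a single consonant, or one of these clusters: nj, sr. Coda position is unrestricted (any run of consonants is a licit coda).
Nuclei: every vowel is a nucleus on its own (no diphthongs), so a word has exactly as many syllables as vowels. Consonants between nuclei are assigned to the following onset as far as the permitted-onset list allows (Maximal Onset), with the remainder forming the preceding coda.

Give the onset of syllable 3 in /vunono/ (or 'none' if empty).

n

Nuclei (vowels): u, o, o → 3 syllables.
V1 /u/ – V2 /o/: /n/ is a single consonant, so it becomes the next onset.
V2 /o/ – V3 /o/: just /n/ — single C goes to the following onset.
Result: vu.no.no.
Syllable 3 is /no/: onset /n/, nucleus /o/, coda ∅.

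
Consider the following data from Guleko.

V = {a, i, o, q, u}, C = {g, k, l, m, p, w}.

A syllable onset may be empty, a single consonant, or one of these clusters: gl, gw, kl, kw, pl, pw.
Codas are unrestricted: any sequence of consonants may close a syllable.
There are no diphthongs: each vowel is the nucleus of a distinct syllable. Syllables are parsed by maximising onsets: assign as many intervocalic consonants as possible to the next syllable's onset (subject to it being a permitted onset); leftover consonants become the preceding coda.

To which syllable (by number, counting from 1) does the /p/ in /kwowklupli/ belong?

3

Nuclei (vowels): o, u, i → 3 syllables.
/o…u/ gap (V1→V2): /wkl/ — longest licit onset from the right is /kl/, leaving /w/ as coda.
/u…i/ gap (V2→V3): /pl/ — entire cluster is a permitted onset → onset /pl/, coda ∅.
Syllabification: kwow.klu.pli.
The /p/ is in the onset of syllable 3 (/pli/).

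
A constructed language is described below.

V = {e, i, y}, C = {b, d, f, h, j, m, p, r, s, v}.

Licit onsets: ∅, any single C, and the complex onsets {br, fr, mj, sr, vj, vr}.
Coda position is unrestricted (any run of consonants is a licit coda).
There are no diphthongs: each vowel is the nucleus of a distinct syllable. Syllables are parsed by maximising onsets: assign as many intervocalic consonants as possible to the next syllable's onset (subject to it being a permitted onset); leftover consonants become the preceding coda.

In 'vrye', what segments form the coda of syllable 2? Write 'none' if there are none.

none

The vowels are y, e — 2 nuclei, so 2 syllables.
V1 /y/ – V2 /e/: no consonants, so the boundary falls immediately after /y/.
Putting it together: vry.e.
Syllable 2 is /e/: onset ∅, nucleus /e/, coda ∅.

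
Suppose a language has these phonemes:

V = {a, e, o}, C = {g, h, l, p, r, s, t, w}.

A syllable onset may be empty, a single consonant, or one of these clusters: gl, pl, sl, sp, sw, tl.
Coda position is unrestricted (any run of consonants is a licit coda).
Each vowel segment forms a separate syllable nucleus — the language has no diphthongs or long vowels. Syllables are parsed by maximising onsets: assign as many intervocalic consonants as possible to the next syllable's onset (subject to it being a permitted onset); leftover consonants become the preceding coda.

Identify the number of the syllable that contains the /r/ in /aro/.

2

The vowels are a, o — 2 nuclei, so 2 syllables.
/a…o/ gap (V1→V2): /r/ is a single consonant, so it becomes the next onset.
Syllabification: a.ro.
The /r/ is in the onset of syllable 2 (/ro/).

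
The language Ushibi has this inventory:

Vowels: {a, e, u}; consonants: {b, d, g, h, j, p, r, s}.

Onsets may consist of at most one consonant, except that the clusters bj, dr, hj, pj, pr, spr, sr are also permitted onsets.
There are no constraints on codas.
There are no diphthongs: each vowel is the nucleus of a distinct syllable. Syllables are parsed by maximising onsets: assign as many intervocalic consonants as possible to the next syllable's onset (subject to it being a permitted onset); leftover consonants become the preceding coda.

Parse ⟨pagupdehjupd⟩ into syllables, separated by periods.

pa.gup.de.hjupd

The vowels are a, u, e, u — 4 nuclei, so 4 syllables.
V1 /a/ – V2 /u/: /g/ → onset of the next syllable (single consonants are always licit onsets).
V2 /u/ – V3 /e/: /pd/ splits as /p/ + /d/ (/d/ is the longest suffix that is a licit onset).
V3 /e/ – V4 /u/: cluster /hj/ — /hj/ is itself a permitted onset, so the whole cluster goes right; preceding coda = ∅.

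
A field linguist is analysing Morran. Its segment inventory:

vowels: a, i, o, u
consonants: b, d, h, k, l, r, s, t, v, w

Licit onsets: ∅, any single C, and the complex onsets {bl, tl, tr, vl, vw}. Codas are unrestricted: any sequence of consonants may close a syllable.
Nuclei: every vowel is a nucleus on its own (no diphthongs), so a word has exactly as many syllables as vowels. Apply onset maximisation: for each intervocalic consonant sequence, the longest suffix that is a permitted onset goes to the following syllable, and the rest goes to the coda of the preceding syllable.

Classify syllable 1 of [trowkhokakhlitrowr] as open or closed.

closed

Nuclei (vowels): o, o, a, i, o → 5 syllables.
σ1/σ2 boundary: /wkh/; trying suffixes from longest down, /h/ is the first permitted one, so coda /wk/ | onset /h/.
σ2/σ3 boundary: /k/ → onset of the next syllable (single consonants are always licit onsets).
σ3/σ4 boundary: /khl/; trying suffixes from longest down, /l/ is the first permitted one, so coda /kh/ | onset /l/.
σ4/σ5 boundary: cluster /tr/ — /tr/ is itself a permitted onset, so the whole cluster goes right; preceding coda = ∅.
So the parse is trowk.ho.kakh.li.trowr.
Syllable 1 is /trowk/ with coda /wk/, so it is closed.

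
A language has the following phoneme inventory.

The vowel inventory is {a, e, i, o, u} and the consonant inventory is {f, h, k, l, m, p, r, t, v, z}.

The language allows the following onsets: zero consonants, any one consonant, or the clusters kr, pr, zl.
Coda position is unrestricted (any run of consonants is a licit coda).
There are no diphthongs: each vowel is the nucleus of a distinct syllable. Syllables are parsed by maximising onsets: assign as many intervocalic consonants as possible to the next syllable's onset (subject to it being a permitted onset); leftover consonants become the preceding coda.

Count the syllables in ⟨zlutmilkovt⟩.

3

Vowels present: u, i, o; each is a nucleus, giving 3 syllables.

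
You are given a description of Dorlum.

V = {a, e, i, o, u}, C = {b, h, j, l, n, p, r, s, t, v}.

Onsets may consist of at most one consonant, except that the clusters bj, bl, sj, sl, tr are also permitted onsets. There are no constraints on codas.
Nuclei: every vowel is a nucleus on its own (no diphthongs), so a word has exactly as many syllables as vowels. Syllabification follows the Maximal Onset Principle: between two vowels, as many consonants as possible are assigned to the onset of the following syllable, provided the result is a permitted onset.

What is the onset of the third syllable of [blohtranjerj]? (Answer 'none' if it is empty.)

j

The vowels are o, a, e — 3 nuclei, so 3 syllables.
Between /o/ (V1) and /a/ (V2): /htr/ — longest licit onset from the right is /tr/, leaving /h/ as coda.
Between /a/ (V2) and /e/ (V3): /nj/ — longest licit onset from the right is /j/, leaving /n/ as coda.
Result: bloh.tran.jerj.
Syllable 3 is /jerj/: onset /j/, nucleus /e/, coda /rj/.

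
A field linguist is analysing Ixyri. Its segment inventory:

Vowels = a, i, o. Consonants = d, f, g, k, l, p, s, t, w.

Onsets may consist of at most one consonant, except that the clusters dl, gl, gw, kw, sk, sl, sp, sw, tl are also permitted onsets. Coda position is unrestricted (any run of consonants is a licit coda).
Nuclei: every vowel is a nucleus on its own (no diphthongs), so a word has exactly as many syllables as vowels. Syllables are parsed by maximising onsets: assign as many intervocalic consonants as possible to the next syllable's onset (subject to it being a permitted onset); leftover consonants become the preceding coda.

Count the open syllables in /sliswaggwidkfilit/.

2

Nuclei (vowels): i, a, i, i, i → 5 syllables.
Between /i/ (V1) and /a/ (V2): cluster /sw/ — /sw/ is itself a permitted onset, so the whole cluster goes right; preceding coda = ∅.
Between /a/ (V2) and /i/ (V3): cluster /ggw/ — the longest permitted-onset suffix is /gw/; onset = /gw/, preceding coda = /g/.
Between /i/ (V3) and /i/ (V4): /dkf/ — longest licit onset from the right is /f/, leaving /dk/ as coda.
Between /i/ (V4) and /i/ (V5): /l/ is a single consonant, so it becomes the next onset.
Result: sli.swag.gwidk.fi.lit.
Classifying each syllable: /sli/ (open), /swag/ (closed), /gwidk/ (closed), /fi/ (open), /lit/ (closed).
Open syllables: 2.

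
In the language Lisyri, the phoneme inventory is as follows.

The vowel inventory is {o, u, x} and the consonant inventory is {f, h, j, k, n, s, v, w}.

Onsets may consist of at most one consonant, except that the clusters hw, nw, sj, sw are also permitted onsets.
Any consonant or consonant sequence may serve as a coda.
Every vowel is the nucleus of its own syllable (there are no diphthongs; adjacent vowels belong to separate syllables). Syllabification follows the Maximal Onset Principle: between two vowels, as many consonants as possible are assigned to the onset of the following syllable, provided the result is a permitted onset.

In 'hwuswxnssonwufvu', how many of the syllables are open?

3

Nuclei (vowels): u, x, o, u, u → 5 syllables.
/u…x/ gap (V1→V2): /sw/ is a licit onset in full, so it all attaches to the next syllable.
/x…o/ gap (V2→V3): /nss/ splits as /ns/ + /s/ (/s/ is the longest suffix that is a licit onset).
/o…u/ gap (V3→V4): /nw/ is a licit onset in full, so it all attaches to the next syllable.
/u…u/ gap (V4→V5): /fv/ splits as /f/ + /v/ (/v/ is the longest suffix that is a licit onset).
Putting it together: hwu.swxns.so.nwuf.vu.
Classifying each syllable: /hwu/ (open), /swxns/ (closed), /so/ (open), /nwuf/ (closed), /vu/ (open).
Open syllables: 3.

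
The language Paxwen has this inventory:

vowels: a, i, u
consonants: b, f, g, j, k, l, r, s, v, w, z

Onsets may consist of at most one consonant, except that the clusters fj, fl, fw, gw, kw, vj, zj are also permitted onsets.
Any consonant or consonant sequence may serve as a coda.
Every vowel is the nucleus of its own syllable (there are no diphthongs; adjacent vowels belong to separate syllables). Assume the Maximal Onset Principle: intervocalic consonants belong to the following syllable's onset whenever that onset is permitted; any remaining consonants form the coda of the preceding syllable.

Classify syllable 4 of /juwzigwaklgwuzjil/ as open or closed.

Vowels present: u, i, a, u, i; each is a nucleus, giving 5 syllables.
/u…i/ gap (V1→V2): /wz/ — longest licit onset from the right is /z/, leaving /w/ as coda.
/i…a/ gap (V2→V3): cluster /gw/ — /gw/ is itself a permitted onset, so the whole cluster goes right; preceding coda = ∅.
/a…u/ gap (V3→V4): cluster /klgw/ — the longest permitted-onset suffix is /gw/; onset = /gw/, preceding coda = /kl/.
/u…i/ gap (V4→V5): /zj/ — entire cluster is a permitted onset → onset /zj/, coda ∅.
So the parse is juw.zi.gwakl.gwu.zjil.
Syllable 4 is /gwu/; it ends in its nucleus with no coda, so it is open.

open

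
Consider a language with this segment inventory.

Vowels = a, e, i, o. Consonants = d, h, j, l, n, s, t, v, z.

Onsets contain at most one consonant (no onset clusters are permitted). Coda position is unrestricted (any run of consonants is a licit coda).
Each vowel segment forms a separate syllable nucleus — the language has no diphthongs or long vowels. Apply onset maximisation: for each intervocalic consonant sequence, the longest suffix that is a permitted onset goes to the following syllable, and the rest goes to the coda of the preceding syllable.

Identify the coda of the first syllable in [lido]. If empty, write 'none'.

Vowels present: i, o; each is a nucleus, giving 2 syllables.
V1 /i/ – V2 /o/: /d/ → onset of the next syllable (single consonants are always licit onsets).
Syllabification: li.do.
Syllable 1 is /li/: onset /l/, nucleus /i/, coda ∅.

none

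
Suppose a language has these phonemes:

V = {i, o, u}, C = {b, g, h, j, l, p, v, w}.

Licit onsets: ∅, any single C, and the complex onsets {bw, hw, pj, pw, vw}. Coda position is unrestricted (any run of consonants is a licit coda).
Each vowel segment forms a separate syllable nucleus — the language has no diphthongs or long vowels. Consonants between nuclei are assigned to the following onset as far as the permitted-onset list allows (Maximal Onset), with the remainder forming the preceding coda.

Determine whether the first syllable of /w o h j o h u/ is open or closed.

The vowels are o, o, u — 3 nuclei, so 3 syllables.
/o…o/ gap (V1→V2): /hj/; trying suffixes from longest down, /j/ is the first permitted one, so coda /h/ | onset /j/.
/o…u/ gap (V2→V3): just /h/ — single C goes to the following onset.
So the parse is woh.jo.hu.
Syllable 1 is /woh/ with coda /h/, so it is closed.

closed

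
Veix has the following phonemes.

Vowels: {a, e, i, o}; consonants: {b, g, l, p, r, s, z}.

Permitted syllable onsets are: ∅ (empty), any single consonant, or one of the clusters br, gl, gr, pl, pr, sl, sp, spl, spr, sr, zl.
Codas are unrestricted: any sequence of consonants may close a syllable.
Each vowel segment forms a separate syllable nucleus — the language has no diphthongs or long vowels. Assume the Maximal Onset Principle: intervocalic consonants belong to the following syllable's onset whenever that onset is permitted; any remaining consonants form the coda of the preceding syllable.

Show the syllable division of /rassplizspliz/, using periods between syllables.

ras.spliz.spliz

Vowels present: a, i, i; each is a nucleus, giving 3 syllables.
/a…i/ gap (V1→V2): cluster /sspl/ — the longest permitted-onset suffix is /spl/; onset = /spl/, preceding coda = /s/.
/i…i/ gap (V2→V3): /zspl/; trying suffixes from longest down, /spl/ is the first permitted one, so coda /z/ | onset /spl/.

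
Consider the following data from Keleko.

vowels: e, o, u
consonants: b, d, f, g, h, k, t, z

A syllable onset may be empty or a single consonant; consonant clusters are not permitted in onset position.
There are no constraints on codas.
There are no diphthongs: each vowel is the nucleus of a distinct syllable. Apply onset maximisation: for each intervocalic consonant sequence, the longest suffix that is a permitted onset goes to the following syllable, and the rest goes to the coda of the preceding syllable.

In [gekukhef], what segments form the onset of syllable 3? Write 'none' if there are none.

Nuclei (vowels): e, u, e → 3 syllables.
V1 /e/ – V2 /u/: /k/ is a single consonant, so it becomes the next onset.
V2 /u/ – V3 /e/: cluster /kh/ — the longest permitted-onset suffix is /h/; onset = /h/, preceding coda = /k/.
Syllabification: ge.kuk.hef.
Syllable 3 is /hef/: onset /h/, nucleus /e/, coda /f/.

h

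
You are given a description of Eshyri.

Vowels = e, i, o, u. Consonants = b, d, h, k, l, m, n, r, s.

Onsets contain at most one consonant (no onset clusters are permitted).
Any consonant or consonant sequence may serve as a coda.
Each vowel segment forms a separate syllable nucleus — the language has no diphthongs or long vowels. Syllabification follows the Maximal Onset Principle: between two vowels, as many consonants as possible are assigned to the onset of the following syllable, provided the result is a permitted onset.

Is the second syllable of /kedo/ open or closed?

Vowels present: e, o; each is a nucleus, giving 2 syllables.
V1 /e/ – V2 /o/: /d/ is a single consonant, so it becomes the next onset.
Result: ke.do.
Syllable 2 is /do/; it ends in its nucleus with no coda, so it is open.

open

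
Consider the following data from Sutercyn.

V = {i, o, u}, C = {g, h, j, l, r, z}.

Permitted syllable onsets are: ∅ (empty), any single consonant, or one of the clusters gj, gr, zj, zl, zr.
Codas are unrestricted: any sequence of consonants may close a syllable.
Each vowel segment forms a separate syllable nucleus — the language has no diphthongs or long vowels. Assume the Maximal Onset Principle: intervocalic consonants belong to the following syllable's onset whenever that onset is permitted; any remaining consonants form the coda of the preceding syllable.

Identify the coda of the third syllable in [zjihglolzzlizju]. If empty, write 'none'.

none

Vowels present: i, o, i, u; each is a nucleus, giving 4 syllables.
/i…o/ gap (V1→V2): cluster /hgl/ — the longest permitted-onset suffix is /l/; onset = /l/, preceding coda = /hg/.
/o…i/ gap (V2→V3): cluster /lzzl/ — the longest permitted-onset suffix is /zl/; onset = /zl/, preceding coda = /lz/.
/i…u/ gap (V3→V4): /zj/ — entire cluster is a permitted onset → onset /zj/, coda ∅.
So the parse is zjihg.lolz.zli.zju.
Syllable 3 is /zli/: onset /zl/, nucleus /i/, coda ∅.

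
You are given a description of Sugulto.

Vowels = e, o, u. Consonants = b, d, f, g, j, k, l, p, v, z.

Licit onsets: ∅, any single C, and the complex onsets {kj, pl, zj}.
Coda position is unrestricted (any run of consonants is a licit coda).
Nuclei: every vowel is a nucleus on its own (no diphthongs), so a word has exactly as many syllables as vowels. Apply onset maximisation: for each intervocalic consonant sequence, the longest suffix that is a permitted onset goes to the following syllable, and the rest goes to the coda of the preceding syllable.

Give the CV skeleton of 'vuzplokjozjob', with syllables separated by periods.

CVC.CCV.CCV.CCVC

Vowels present: u, o, o, o; each is a nucleus, giving 4 syllables.
V1 /u/ – V2 /o/: cluster /zpl/ — the longest permitted-onset suffix is /pl/; onset = /pl/, preceding coda = /z/.
V2 /o/ – V3 /o/: /kj/ is a licit onset in full, so it all attaches to the next syllable.
V3 /o/ – V4 /o/: cluster /zj/ — /zj/ is itself a permitted onset, so the whole cluster goes right; preceding coda = ∅.
So the parse is vuz.plo.kjo.zjob.
Mapping each syllable to C/V: /vuz/ → CVC, /plo/ → CCV, /kjo/ → CCV, /zjob/ → CCVC.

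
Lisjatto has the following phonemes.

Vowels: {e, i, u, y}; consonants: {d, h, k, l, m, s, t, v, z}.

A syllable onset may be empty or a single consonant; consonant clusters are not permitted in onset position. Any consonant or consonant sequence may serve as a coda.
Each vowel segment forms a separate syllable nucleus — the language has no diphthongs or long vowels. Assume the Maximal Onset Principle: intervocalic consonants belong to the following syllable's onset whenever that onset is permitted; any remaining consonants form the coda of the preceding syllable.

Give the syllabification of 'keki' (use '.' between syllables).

ke.ki

Nuclei (vowels): e, i → 2 syllables.
Between /e/ (V1) and /i/ (V2): /k/ is a single consonant, so it becomes the next onset.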